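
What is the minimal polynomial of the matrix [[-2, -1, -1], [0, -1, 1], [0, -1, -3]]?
m_A(x) = (x + 2)^2

The characteristic polynomial factors as (x + 2)^3. The minimal polynomial is ∏(x - λ)^{k_λ} where k_λ is the size of the largest Jordan block at λ.

For λ = -2: rank(A + 2I) = 1, and the largest Jordan block has size 2 (the smallest k with rank((A + 2I)^k) = rank((A + 2I)^(k+1))).

So m_A(x) = (x + 2)^2.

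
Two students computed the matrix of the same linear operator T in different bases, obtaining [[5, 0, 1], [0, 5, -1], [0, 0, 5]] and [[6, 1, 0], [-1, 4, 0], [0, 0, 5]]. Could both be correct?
Yes.

Two matrices over a field are similar if and only if they have the same invariant factors.

Both A and B have characteristic polynomial (x - 5)^3 and minimal polynomial (x - 5)^2. Computing further, both have invariant factors x - 5, (x - 5)^2. Hence A and B are similar.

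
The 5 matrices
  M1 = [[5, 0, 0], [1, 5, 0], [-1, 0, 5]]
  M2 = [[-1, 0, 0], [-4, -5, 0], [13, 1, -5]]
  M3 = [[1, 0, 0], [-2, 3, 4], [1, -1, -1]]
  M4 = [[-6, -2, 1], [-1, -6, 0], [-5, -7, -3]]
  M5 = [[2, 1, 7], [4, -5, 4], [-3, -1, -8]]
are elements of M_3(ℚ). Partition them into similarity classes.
4 classes: {M1}, {M2, M5}, {M3}, {M4}

Characteristic polynomials: χ_{M1} = (x - 5)^3, χ_{M2} = (x + 1)(x + 5)^2, χ_{M3} = (x - 1)^3, χ_{M4} = (x + 5)^3, χ_{M5} = (x + 1)(x + 5)^2.

{M1}: invariant factors x - 5, (x - 5)^2.

{M2, M5}: invariant factors (x + 1)(x + 5)^2.

{M3}: invariant factors x - 1, (x - 1)^2.

{M4}: invariant factors (x + 5)^3.

Matrices are similar if and only if their invariant-factor lists agree; the partition into similarity classes is {M1}, {M2, M5}, {M3}, {M4}.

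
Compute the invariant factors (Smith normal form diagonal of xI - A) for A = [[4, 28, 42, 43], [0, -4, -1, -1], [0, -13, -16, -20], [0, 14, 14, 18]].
The Jordan structure of A has elementary divisors (x + 3)^2, (x - 4)^2. Arranging the block sizes at each eigenvalue in decreasing order and taking row products gives the invariant factors.

Invariant factors (smallest first, each dividing the next): (x - 4)^2(x + 3)^2.

Check: the last factor (x - 4)^2(x + 3)^2 is the minimal polynomial, and the product (x - 4)^2(x + 3)^2 is the characteristic polynomial.

(x - 4)^2(x + 3)^2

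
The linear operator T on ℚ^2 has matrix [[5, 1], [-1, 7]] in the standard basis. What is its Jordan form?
J = [[6, 1], [0, 6]]

The characteristic polynomial is det(xI - A) = (x - 6)^2, so the eigenvalues are 6 (algebraic multiplicity 2).

For λ = 6: rank(A - 6I) = 1, rank((A - 6I)^2) = 0. The eigenspace has dimension 2 - 1 = 1, so there is 1 Jordan block; the rank sequence gives block sizes [2].

Assembling the blocks gives the Jordan form J above.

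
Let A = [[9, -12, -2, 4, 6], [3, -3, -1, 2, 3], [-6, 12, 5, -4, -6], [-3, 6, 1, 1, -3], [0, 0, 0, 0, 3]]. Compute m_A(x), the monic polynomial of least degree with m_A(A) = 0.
m_A(x) = (x - 3)^2

The characteristic polynomial factors as (x - 3)^5. The minimal polynomial is ∏(x - λ)^{k_λ} where k_λ is the size of the largest Jordan block at λ.

For λ = 3: rank(A - 3I) = 1, and the largest Jordan block has size 2 (the smallest k with rank((A - 3I)^k) = rank((A - 3I)^(k+1))).

So m_A(x) = (x - 3)^2.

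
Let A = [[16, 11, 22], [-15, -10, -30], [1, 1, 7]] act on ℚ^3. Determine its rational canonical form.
The invariant factors of A (the non-unit diagonal entries of the Smith normal form of xI - A over ℚ[x]) are x - 5, (x - 5)(x - 3), each dividing the next. The characteristic polynomial is their product, (x - 5)^2(x - 3).

The rational canonical form is the block-diagonal matrix of companion matrices C(f_i):
R = [[5, 0, 0], [0, 0, -15], [0, 1, 8]].

R = [[5, 0, 0], [0, 0, -15], [0, 1, 8]]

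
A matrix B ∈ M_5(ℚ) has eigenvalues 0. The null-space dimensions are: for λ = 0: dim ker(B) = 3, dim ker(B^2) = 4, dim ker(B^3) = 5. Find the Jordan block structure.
λ = 0: successive nullity increments [3, 1, 1] count blocks of size ≥ k; block sizes are [3, 1, 1].

Jordan blocks: (0, 3), (0, 1), (0, 1)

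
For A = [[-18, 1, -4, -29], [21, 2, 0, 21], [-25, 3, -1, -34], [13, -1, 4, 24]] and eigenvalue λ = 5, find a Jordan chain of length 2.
v_1 = [[1, 0, 2, -1]]^T, v_2 = [[-2, 0, -3, 2]]^T

We seek v_1 ∈ ker((A - 5I)^2) \ ker(A - 5I), then set v_{i+1} = (A - 5I) v_i.

One such chain is v_1 = [[1, 0, 2, -1]]^T, v_2 = [[-2, 0, -3, 2]]^T. Check: (A - 5I) v_2 = [[0, 0, 0, 0]]^T = 0.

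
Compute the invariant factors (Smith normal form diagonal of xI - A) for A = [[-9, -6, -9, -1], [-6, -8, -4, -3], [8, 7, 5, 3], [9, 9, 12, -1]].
(x + 3)^3(x + 4)

The Jordan structure of A has elementary divisors (x + 4), (x + 3)^3. Arranging the block sizes at each eigenvalue in decreasing order and taking row products gives the invariant factors.

Invariant factors (smallest first, each dividing the next): (x + 3)^3(x + 4).

Check: the last factor (x + 3)^3(x + 4) is the minimal polynomial, and the product (x + 3)^3(x + 4) is the characteristic polynomial.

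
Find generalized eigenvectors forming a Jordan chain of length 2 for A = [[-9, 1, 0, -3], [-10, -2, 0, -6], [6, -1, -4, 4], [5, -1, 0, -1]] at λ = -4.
We seek v_1 ∈ ker((A + 4I)^2) \ ker(A + 4I), then set v_{i+1} = (A + 4I) v_i.

One such chain is v_1 = [[0, 1, 0, 0]]^T, v_2 = [[1, 2, -1, -1]]^T. Check: (A + 4I) v_2 = [[0, 0, 0, 0]]^T = 0.

v_1 = [[0, 1, 0, 0]]^T, v_2 = [[1, 2, -1, -1]]^T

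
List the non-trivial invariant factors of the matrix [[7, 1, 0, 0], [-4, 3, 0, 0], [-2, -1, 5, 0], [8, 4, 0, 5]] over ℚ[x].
The Jordan structure of A has elementary divisors (x - 5)^2, (x - 5), (x - 5). Arranging the block sizes at each eigenvalue in decreasing order and taking row products gives the invariant factors.

Invariant factors (smallest first, each dividing the next): x - 5, x - 5, (x - 5)^2.

Check: the last factor (x - 5)^2 is the minimal polynomial, and the product (x - 5)^4 is the characteristic polynomial.

x - 5, x - 5, (x - 5)^2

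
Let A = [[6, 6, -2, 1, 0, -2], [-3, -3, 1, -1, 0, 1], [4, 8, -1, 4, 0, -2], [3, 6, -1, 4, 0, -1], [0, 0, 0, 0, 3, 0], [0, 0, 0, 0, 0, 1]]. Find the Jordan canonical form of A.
J = [[1, 1, 0, 0, 0, 0], [0, 1, 1, 0, 0, 0], [0, 0, 1, 0, 0, 0], [0, 0, 0, 1, 0, 0], [0, 0, 0, 0, 3, 0], [0, 0, 0, 0, 0, 3]]

The characteristic polynomial is det(xI - A) = (x - 3)^2(x - 1)^4, so the eigenvalues are 1 (algebraic multiplicity 4), 3 (algebraic multiplicity 2).

For λ = 1: rank(A - I) = 4, rank((A - I)^2) = 3, rank((A - I)^3) = 2. The eigenspace has dimension 6 - 4 = 2, so there are 2 Jordan blocks; the rank sequence gives block sizes [3, 1].

For λ = 3: rank(A - 3I) = 4. The eigenspace has dimension 6 - 4 = 2, so there are 2 Jordan blocks; the rank sequence gives block sizes [1, 1].

Assembling the blocks gives the Jordan form J above.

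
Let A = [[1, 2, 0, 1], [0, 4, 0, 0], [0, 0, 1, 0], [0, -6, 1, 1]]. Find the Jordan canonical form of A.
J = [[1, 1, 0, 0], [0, 1, 1, 0], [0, 0, 1, 0], [0, 0, 0, 4]]

The characteristic polynomial is det(xI - A) = (x - 4)(x - 1)^3, so the eigenvalues are 1 (algebraic multiplicity 3), 4 (algebraic multiplicity 1).

For λ = 1: rank(A - I) = 3, rank((A - I)^2) = 2, rank((A - I)^3) = 1. The eigenspace has dimension 4 - 3 = 1, so there is 1 Jordan block; the rank sequence gives block sizes [3].

For λ = 4: algebraic multiplicity 1 gives one 1×1 block.

Assembling the blocks gives the Jordan form J above.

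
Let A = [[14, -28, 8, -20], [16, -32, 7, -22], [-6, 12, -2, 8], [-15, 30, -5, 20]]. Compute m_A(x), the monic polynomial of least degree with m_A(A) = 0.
The characteristic polynomial factors as x^4. The minimal polynomial is ∏(x - λ)^{k_λ} where k_λ is the size of the largest Jordan block at λ.

For λ = 0: rank(A) = 2, and the largest Jordan block has size 2 (the smallest k with rank(A^k) = rank(A^(k+1))).

So m_A(x) = x^2.

m_A(x) = x^2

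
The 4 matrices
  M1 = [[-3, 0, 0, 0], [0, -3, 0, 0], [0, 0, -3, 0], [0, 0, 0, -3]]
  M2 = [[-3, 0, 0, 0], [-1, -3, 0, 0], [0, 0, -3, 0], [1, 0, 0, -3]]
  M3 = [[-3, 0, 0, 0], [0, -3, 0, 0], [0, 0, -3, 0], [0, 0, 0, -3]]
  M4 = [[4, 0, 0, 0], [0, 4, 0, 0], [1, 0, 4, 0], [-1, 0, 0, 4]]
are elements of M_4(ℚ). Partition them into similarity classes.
3 classes: {M1, M3}, {M2}, {M4}

Characteristic polynomials: χ_{M1} = (x + 3)^4, χ_{M2} = (x + 3)^4, χ_{M3} = (x + 3)^4, χ_{M4} = (x - 4)^4.

{M1, M3}: invariant factors x + 3, x + 3, x + 3, x + 3.

{M2}: invariant factors x + 3, x + 3, (x + 3)^2.

{M4}: invariant factors x - 4, x - 4, (x - 4)^2.

Matrices are similar if and only if their invariant-factor lists agree; the partition into similarity classes is {M1, M3}, {M2}, {M4}.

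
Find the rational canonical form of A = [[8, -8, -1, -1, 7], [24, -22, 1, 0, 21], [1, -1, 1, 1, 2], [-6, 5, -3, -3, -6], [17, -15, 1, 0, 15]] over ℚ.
R = [[0, 0, 0, 0, -9], [1, 0, 0, 0, -9], [0, 1, 0, 0, 6], [0, 0, 1, 0, 6], [0, 0, 0, 1, -1]]

The invariant factors of A (the non-unit diagonal entries of the Smith normal form of xI - A over ℚ[x]) are (x + 1)(x^2 - 3)^2, each dividing the next. The characteristic polynomial is their product, (x + 1)(x^2 - 3)^2.

The rational canonical form is the block-diagonal matrix of companion matrices C(f_i):
R = [[0, 0, 0, 0, -9], [1, 0, 0, 0, -9], [0, 1, 0, 0, 6], [0, 0, 1, 0, 6], [0, 0, 0, 1, -1]].

Note the characteristic polynomial does not split into linear factors over ℚ, so A has no Jordan form over ℚ; the rational canonical form exists over any field.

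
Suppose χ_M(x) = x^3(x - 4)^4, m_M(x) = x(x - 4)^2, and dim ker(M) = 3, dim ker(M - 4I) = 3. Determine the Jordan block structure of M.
Jordan blocks: (0, 1), (0, 1), (0, 1), (4, 2), (4, 1), (4, 1)

λ = 0: algebraic multiplicity 3 (exponent in χ_M), largest block size 1 (exponent in m_M), 3 blocks (geometric multiplicity). These force block sizes [1, 1, 1].
λ = 4: algebraic multiplicity 4 (exponent in χ_M), largest block size 2 (exponent in m_M), 3 blocks (geometric multiplicity). These force block sizes [2, 1, 1].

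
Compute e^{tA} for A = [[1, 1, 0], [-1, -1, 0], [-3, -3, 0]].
A has Jordan form J = [[0, 1, 0], [0, 0, 0], [0, 0, 0]] with A = PJP^{-1}, so e^{tA} = P e^{tJ} P^{-1}.

For a Jordan block J_k(λ), e^{tJ_k(λ)} = e^{λt} · (I + tN + t^2 N^2/2! + ... + t^{k-1} N^{k-1}/(k-1)!) where N is the nilpotent superdiagonal part.

Assembling the blocks and conjugating back gives the entries of e^{tA} as shown above.

e^{tA} = [[t + 1, t, 0], [-t, 1 - t, 0], [-3*t, -3*t, 1]]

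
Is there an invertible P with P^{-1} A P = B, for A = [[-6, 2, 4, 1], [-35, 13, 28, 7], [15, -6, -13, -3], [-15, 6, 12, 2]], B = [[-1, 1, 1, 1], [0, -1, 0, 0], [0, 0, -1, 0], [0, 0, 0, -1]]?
Two matrices over a field are similar if and only if they have the same invariant factors.

Both A and B have characteristic polynomial (x + 1)^4 and minimal polynomial (x + 1)^2. Computing further, both have invariant factors x + 1, x + 1, (x + 1)^2. Hence A and B are similar.

Yes.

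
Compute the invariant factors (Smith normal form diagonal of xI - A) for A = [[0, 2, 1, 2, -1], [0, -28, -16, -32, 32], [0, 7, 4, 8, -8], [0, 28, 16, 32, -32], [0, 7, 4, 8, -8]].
The Jordan structure of A has elementary divisors x^2, x^2, x. Arranging the block sizes at each eigenvalue in decreasing order and taking row products gives the invariant factors.

Invariant factors (smallest first, each dividing the next): x, x^2, x^2.

Check: the last factor x^2 is the minimal polynomial, and the product x^5 is the characteristic polynomial.

x, x^2, x^2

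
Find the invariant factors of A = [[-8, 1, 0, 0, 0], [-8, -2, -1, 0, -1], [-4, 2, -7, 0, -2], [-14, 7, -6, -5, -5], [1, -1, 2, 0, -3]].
(x + 5)^2, (x + 5)^3

The Jordan structure of A has elementary divisors (x + 5)^3, (x + 5)^2. Arranging the block sizes at each eigenvalue in decreasing order and taking row products gives the invariant factors.

Invariant factors (smallest first, each dividing the next): (x + 5)^2, (x + 5)^3.

Check: the last factor (x + 5)^3 is the minimal polynomial, and the product (x + 5)^5 is the characteristic polynomial.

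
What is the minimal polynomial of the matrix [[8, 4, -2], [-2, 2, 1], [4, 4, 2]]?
The characteristic polynomial factors as (x - 4)^3. The minimal polynomial is ∏(x - λ)^{k_λ} where k_λ is the size of the largest Jordan block at λ.

For λ = 4: rank(A - 4I) = 1, and the largest Jordan block has size 2 (the smallest k with rank((A - 4I)^k) = rank((A - 4I)^(k+1))).

So m_A(x) = (x - 4)^2.

m_A(x) = (x - 4)^2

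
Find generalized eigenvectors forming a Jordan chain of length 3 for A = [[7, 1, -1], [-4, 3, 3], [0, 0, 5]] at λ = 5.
v_1 = [[2, -3, 1]]^T, v_2 = [[0, 1, 0]]^T, v_3 = [[1, -2, 0]]^T

We seek v_1 ∈ ker((A - 5I)^3) \ ker((A - 5I)^2), then set v_{i+1} = (A - 5I) v_i.

One such chain is v_1 = [[2, -3, 1]]^T, v_2 = [[0, 1, 0]]^T, v_3 = [[1, -2, 0]]^T. Check: (A - 5I) v_3 = [[0, 0, 0]]^T = 0.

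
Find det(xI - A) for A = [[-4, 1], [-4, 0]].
χ_A(x) = (x + 2)^2

xI - A = [[x + 4, -1], [4, x]].

Expanding det(xI - A) along the first row:
det(xI - A) = + (x + 4)·det([[x]]) - (-1)·det([[4]]).

Evaluating gives χ_A(x) = x^2 + 4x + 4 = (x + 2)^2.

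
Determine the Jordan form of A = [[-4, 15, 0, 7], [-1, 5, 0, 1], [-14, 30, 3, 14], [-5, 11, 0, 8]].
The characteristic polynomial is det(xI - A) = (x - 3)^4, so the eigenvalues are 3 (algebraic multiplicity 4).

For λ = 3: rank(A - 3I) = 2, rank((A - 3I)^2) = 1, rank((A - 3I)^3) = 0. The eigenspace has dimension 4 - 2 = 2, so there are 2 Jordan blocks; the rank sequence gives block sizes [3, 1].

Assembling the blocks gives the Jordan form J above.

J = [[3, 1, 0, 0], [0, 3, 1, 0], [0, 0, 3, 0], [0, 0, 0, 3]]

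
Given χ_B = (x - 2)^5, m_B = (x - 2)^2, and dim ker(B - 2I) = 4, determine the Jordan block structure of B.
λ = 2: algebraic multiplicity 5 (exponent in χ_B), largest block size 2 (exponent in m_B), 4 blocks (geometric multiplicity). These force block sizes [2, 1, 1, 1].

Jordan blocks: (2, 2), (2, 1), (2, 1), (2, 1)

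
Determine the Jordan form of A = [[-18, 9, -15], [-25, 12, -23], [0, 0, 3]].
J = [[-3, 1, 0], [0, -3, 0], [0, 0, 3]]

The characteristic polynomial is det(xI - A) = (x - 3)(x + 3)^2, so the eigenvalues are -3 (algebraic multiplicity 2), 3 (algebraic multiplicity 1).

For λ = -3: rank(A + 3I) = 2, rank((A + 3I)^2) = 1. The eigenspace has dimension 3 - 2 = 1, so there is 1 Jordan block; the rank sequence gives block sizes [2].

For λ = 3: algebraic multiplicity 1 gives one 1×1 block.

Assembling the blocks gives the Jordan form J above.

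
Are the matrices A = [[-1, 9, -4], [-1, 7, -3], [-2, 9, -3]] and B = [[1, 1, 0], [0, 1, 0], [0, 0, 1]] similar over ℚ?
No.

Both have characteristic polynomial (x - 1)^3, but the minimal polynomial of A is (x - 1)^3 while the minimal polynomial of B is (x - 1)^2. The minimal polynomial is a similarity invariant, so A and B are not similar.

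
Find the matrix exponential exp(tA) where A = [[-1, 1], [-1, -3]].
e^{tA} = [[(t + 1)*e^{-2*t}, t*e^{-2*t}], [-t*e^{-2*t}, (1 - t)*e^{-2*t}]]

A has Jordan form J = [[-2, 1], [0, -2]] with A = PJP^{-1}, so e^{tA} = P e^{tJ} P^{-1}.

For a Jordan block J_k(λ), e^{tJ_k(λ)} = e^{λt} · (I + tN + t^2 N^2/2! + ... + t^{k-1} N^{k-1}/(k-1)!) where N is the nilpotent superdiagonal part.

Assembling the blocks and conjugating back gives the entries of e^{tA} as shown above.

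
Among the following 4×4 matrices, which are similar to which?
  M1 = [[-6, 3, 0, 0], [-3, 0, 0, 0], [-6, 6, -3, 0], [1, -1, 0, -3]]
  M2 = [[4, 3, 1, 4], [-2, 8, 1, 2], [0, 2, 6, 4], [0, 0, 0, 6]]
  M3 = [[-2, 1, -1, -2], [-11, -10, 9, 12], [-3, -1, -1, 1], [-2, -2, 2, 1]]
Characteristic polynomials: χ_{M1} = (x + 3)^4, χ_{M2} = (x - 6)^4, χ_{M3} = (x + 3)^4.

{M1}: invariant factors x + 3, x + 3, (x + 3)^2.

{M2}: invariant factors x - 6, (x - 6)^3.

{M3}: invariant factors x + 3, (x + 3)^3.

Matrices are similar if and only if their invariant-factor lists agree; the partition into similarity classes is {M1}, {M2}, {M3}.

3 classes: {M1}, {M2}, {M3}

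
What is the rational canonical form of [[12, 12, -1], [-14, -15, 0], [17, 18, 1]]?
The invariant factors of A (the non-unit diagonal entries of the Smith normal form of xI - A over ℚ[x]) are (x + 3)(x^2 - x + 5), each dividing the next. The characteristic polynomial is their product, (x + 3)(x^2 - x + 5).

The rational canonical form is the block-diagonal matrix of companion matrices C(f_i):
R = [[0, 0, -15], [1, 0, -2], [0, 1, -2]].

Note the characteristic polynomial does not split into linear factors over ℚ, so A has no Jordan form over ℚ; the rational canonical form exists over any field.

R = [[0, 0, -15], [1, 0, -2], [0, 1, -2]]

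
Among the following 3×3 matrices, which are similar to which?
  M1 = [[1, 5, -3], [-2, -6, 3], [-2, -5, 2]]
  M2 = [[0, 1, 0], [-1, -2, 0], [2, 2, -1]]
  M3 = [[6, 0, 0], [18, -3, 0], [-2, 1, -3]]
Characteristic polynomials: χ_{M1} = (x + 1)^3, χ_{M2} = (x + 1)^3, χ_{M3} = (x - 6)(x + 3)^2.

{M1, M2}: invariant factors x + 1, (x + 1)^2.

{M3}: invariant factors (x - 6)(x + 3)^2.

Matrices are similar if and only if their invariant-factor lists agree; the partition into similarity classes is {M1, M2}, {M3}.

2 classes: {M1, M2}, {M3}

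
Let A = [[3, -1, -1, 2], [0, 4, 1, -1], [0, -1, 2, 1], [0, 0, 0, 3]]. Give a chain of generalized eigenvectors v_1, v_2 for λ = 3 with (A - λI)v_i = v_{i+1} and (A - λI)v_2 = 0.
We seek v_1 ∈ ker((A - 3I)^2) \ ker(A - 3I), then set v_{i+1} = (A - 3I) v_i.

One such chain is v_1 = [[-2, 1, 0, 1]]^T, v_2 = [[1, 0, 0, 0]]^T. Check: (A - 3I) v_2 = [[0, 0, 0, 0]]^T = 0.

v_1 = [[-2, 1, 0, 1]]^T, v_2 = [[1, 0, 0, 0]]^T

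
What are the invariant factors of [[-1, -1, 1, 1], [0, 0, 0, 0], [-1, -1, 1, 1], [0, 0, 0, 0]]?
x, x, x^2

The Jordan structure of A has elementary divisors x^2, x, x. Arranging the block sizes at each eigenvalue in decreasing order and taking row products gives the invariant factors.

Invariant factors (smallest first, each dividing the next): x, x, x^2.

Check: the last factor x^2 is the minimal polynomial, and the product x^4 is the characteristic polynomial.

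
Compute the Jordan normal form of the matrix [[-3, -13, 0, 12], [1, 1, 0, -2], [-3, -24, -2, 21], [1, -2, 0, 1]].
J = [[-2, 1, 0, 0], [0, -2, 0, 0], [0, 0, -2, 0], [0, 0, 0, 3]]

The characteristic polynomial is det(xI - A) = (x - 3)(x + 2)^3, so the eigenvalues are -2 (algebraic multiplicity 3), 3 (algebraic multiplicity 1).

For λ = -2: rank(A + 2I) = 2, rank((A + 2I)^2) = 1. The eigenspace has dimension 4 - 2 = 2, so there are 2 Jordan blocks; the rank sequence gives block sizes [2, 1].

For λ = 3: algebraic multiplicity 1 gives one 1×1 block.

Assembling the blocks gives the Jordan form J above.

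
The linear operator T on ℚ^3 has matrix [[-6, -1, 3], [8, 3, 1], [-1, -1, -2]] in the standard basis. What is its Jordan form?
J = [[-5, 0, 0], [0, 0, 1], [0, 0, 0]]

The characteristic polynomial is det(xI - A) = x^2(x + 5), so the eigenvalues are -5 (algebraic multiplicity 1), 0 (algebraic multiplicity 2).

For λ = -5: algebraic multiplicity 1 gives one 1×1 block.

For λ = 0: rank(A) = 2, rank(A^2) = 1. The eigenspace has dimension 3 - 2 = 1, so there is 1 Jordan block; the rank sequence gives block sizes [2].

Assembling the blocks gives the Jordan form J above.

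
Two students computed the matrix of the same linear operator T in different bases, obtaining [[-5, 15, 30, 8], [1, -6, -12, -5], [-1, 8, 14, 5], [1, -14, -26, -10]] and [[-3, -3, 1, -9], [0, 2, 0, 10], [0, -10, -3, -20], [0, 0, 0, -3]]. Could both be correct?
Both have characteristic polynomial (x - 2)(x + 3)^3, but the minimal polynomial of A is (x - 2)(x + 3)^3 while the minimal polynomial of B is (x - 2)(x + 3)^2. The minimal polynomial is a similarity invariant, so A and B are not similar.

No.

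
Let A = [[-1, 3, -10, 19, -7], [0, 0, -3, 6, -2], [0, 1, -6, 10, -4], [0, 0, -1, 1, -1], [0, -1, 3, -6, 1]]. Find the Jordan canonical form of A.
J = [[-1, 1, 0, 0, 0], [0, -1, 1, 0, 0], [0, 0, -1, 0, 0], [0, 0, 0, -1, 1], [0, 0, 0, 0, -1]]

The characteristic polynomial is det(xI - A) = (x + 1)^5, so the eigenvalues are -1 (algebraic multiplicity 5).

For λ = -1: rank(A + I) = 3, rank((A + I)^2) = 1, rank((A + I)^3) = 0. The eigenspace has dimension 5 - 3 = 2, so there are 2 Jordan blocks; the rank sequence gives block sizes [3, 2].

Assembling the blocks gives the Jordan form J above.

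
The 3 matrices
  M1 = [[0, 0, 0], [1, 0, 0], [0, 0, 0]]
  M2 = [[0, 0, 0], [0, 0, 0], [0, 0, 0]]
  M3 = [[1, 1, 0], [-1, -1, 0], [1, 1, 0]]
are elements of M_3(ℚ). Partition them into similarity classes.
2 classes: {M1, M3}, {M2}

Characteristic polynomials: χ_{M1} = x^3, χ_{M2} = x^3, χ_{M3} = x^3.

{M1, M3}: invariant factors x, x^2.

{M2}: invariant factors x, x, x.

Matrices are similar if and only if their invariant-factor lists agree; the partition into similarity classes is {M1, M3}, {M2}.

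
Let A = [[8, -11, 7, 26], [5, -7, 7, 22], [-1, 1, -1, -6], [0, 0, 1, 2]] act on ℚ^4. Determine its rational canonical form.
R = [[0, 0, 0, 4], [1, 0, 0, 6], [0, 1, 0, -4], [0, 0, 1, 2]]

The invariant factors of A (the non-unit diagonal entries of the Smith normal form of xI - A over ℚ[x]) are (x - 2)(x^3 + 4x + 2), each dividing the next. The characteristic polynomial is their product, (x - 2)(x^3 + 4x + 2).

The rational canonical form is the block-diagonal matrix of companion matrices C(f_i):
R = [[0, 0, 0, 4], [1, 0, 0, 6], [0, 1, 0, -4], [0, 0, 1, 2]].

Note the characteristic polynomial does not split into linear factors over ℚ, so A has no Jordan form over ℚ; the rational canonical form exists over any field.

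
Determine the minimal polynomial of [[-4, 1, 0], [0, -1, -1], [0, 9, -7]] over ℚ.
The characteristic polynomial factors as (x + 4)^3. The minimal polynomial is ∏(x - λ)^{k_λ} where k_λ is the size of the largest Jordan block at λ.

For λ = -4: rank(A + 4I) = 2, and the largest Jordan block has size 3 (the smallest k with rank((A + 4I)^k) = rank((A + 4I)^(k+1))).

So m_A(x) = (x + 4)^3.

m_A(x) = (x + 4)^3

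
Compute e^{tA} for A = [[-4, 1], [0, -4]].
A has Jordan form J = [[-4, 1], [0, -4]] with A = PJP^{-1}, so e^{tA} = P e^{tJ} P^{-1}.

For a Jordan block J_k(λ), e^{tJ_k(λ)} = e^{λt} · (I + tN + t^2 N^2/2! + ... + t^{k-1} N^{k-1}/(k-1)!) where N is the nilpotent superdiagonal part.

Assembling the blocks and conjugating back gives the entries of e^{tA} as shown above.

e^{tA} = [[e^{-4*t}, t*e^{-4*t}], [0, e^{-4*t}]]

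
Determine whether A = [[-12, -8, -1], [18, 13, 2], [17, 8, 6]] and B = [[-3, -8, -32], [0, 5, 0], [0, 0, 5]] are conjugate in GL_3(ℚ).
Both have characteristic polynomial (x - 5)^2(x + 3), but the minimal polynomial of A is (x - 5)^2(x + 3) while the minimal polynomial of B is (x - 5)(x + 3). The minimal polynomial is a similarity invariant, so A and B are not similar.

No.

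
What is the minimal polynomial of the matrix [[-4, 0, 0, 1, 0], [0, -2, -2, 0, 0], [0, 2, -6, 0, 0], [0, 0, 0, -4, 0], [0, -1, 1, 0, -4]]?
m_A(x) = (x + 4)^2

The characteristic polynomial factors as (x + 4)^5. The minimal polynomial is ∏(x - λ)^{k_λ} where k_λ is the size of the largest Jordan block at λ.

For λ = -4: rank(A + 4I) = 2, and the largest Jordan block has size 2 (the smallest k with rank((A + 4I)^k) = rank((A + 4I)^(k+1))).

So m_A(x) = (x + 4)^2.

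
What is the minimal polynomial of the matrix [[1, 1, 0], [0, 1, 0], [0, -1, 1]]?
m_A(x) = (x - 1)^2

The characteristic polynomial factors as (x - 1)^3. The minimal polynomial is ∏(x - λ)^{k_λ} where k_λ is the size of the largest Jordan block at λ.

For λ = 1: rank(A - I) = 1, and the largest Jordan block has size 2 (the smallest k with rank((A - I)^k) = rank((A - I)^(k+1))).

So m_A(x) = (x - 1)^2.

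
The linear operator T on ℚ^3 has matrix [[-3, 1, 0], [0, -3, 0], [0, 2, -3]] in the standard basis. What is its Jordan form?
J = [[-3, 1, 0], [0, -3, 0], [0, 0, -3]]

The characteristic polynomial is det(xI - A) = (x + 3)^3, so the eigenvalues are -3 (algebraic multiplicity 3).

For λ = -3: rank(A + 3I) = 1, rank((A + 3I)^2) = 0. The eigenspace has dimension 3 - 1 = 2, so there are 2 Jordan blocks; the rank sequence gives block sizes [2, 1].

Assembling the blocks gives the Jordan form J above.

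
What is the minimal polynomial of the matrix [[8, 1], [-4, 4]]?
The characteristic polynomial factors as (x - 6)^2. The minimal polynomial is ∏(x - λ)^{k_λ} where k_λ is the size of the largest Jordan block at λ.

For λ = 6: rank(A - 6I) = 1, and the largest Jordan block has size 2 (the smallest k with rank((A - 6I)^k) = rank((A - 6I)^(k+1))).

So m_A(x) = (x - 6)^2.

m_A(x) = (x - 6)^2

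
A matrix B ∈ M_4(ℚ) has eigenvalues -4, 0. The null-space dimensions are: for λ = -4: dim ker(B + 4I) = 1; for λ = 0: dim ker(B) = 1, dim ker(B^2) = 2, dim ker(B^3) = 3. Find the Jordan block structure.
λ = -4: successive nullity increments [1] count blocks of size ≥ k; block sizes are [1].
λ = 0: successive nullity increments [1, 1, 1] count blocks of size ≥ k; block sizes are [3].

Jordan blocks: (-4, 1), (0, 3)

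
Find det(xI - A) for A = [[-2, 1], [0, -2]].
xI - A = [[x + 2, -1], [0, x + 2]].

Expanding det(xI - A) along the first row:
det(xI - A) = + (x + 2)·det([[x + 2]]) - (-1)·det([[0]]).

Evaluating gives χ_A(x) = x^2 + 4x + 4 = (x + 2)^2.

χ_A(x) = (x + 2)^2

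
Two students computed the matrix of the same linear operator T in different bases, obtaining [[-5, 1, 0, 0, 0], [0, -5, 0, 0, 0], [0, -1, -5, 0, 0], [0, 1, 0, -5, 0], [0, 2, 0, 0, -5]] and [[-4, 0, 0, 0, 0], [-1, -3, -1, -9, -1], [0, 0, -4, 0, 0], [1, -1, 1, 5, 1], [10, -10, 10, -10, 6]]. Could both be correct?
trace(A) = -25 but trace(B) = 0. The trace is a similarity invariant, so A and B are not similar.

No.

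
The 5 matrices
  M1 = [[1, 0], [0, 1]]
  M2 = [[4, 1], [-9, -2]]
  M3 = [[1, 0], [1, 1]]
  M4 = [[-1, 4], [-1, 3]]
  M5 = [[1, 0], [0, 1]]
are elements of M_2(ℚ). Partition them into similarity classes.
Characteristic polynomials: χ_{M1} = (x - 1)^2, χ_{M2} = (x - 1)^2, χ_{M3} = (x - 1)^2, χ_{M4} = (x - 1)^2, χ_{M5} = (x - 1)^2.

{M1, M5}: invariant factors x - 1, x - 1.

{M2, M3, M4}: invariant factors (x - 1)^2.

Matrices are similar if and only if their invariant-factor lists agree; the partition into similarity classes is {M1, M5}, {M2, M3, M4}.

2 classes: {M1, M5}, {M2, M3, M4}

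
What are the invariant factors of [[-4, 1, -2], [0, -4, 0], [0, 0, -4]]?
The Jordan structure of A has elementary divisors (x + 4)^2, (x + 4). Arranging the block sizes at each eigenvalue in decreasing order and taking row products gives the invariant factors.

Invariant factors (smallest first, each dividing the next): x + 4, (x + 4)^2.

Check: the last factor (x + 4)^2 is the minimal polynomial, and the product (x + 4)^3 is the characteristic polynomial.

x + 4, (x + 4)^2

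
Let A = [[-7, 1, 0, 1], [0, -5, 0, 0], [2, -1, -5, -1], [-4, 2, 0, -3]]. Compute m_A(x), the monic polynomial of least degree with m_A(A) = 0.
The characteristic polynomial factors as (x + 5)^4. The minimal polynomial is ∏(x - λ)^{k_λ} where k_λ is the size of the largest Jordan block at λ.

For λ = -5: rank(A + 5I) = 1, and the largest Jordan block has size 2 (the smallest k with rank((A + 5I)^k) = rank((A + 5I)^(k+1))).

So m_A(x) = (x + 5)^2.

m_A(x) = (x + 5)^2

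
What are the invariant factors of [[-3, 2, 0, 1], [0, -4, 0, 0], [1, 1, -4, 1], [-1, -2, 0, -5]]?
The Jordan structure of A has elementary divisors (x + 4)^2, (x + 4)^2. Arranging the block sizes at each eigenvalue in decreasing order and taking row products gives the invariant factors.

Invariant factors (smallest first, each dividing the next): (x + 4)^2, (x + 4)^2.

Check: the last factor (x + 4)^2 is the minimal polynomial, and the product (x + 4)^4 is the characteristic polynomial.

(x + 4)^2, (x + 4)^2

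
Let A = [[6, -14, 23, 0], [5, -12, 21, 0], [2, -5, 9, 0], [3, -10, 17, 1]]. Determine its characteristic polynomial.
xI - A = [[x - 6, 14, -23, 0], [-5, x + 12, -21, 0], [-2, 5, x - 9, 0], [-3, 10, -17, x - 1]].

Expanding det(xI - A) along the first row:
det(xI - A) = + (x - 6)·det([[x + 12, -21, 0], [5, x - 9, 0], [10, -17, x - 1]]) - (14)·det([[-5, -21, 0], [-2, x - 9, 0], [-3, -17, x - 1]]) + (-23)·det([[-5, x + 12, 0], [-2, 5, 0], [-3, 10, x - 1]]) - (0)·det([[-5, x + 12, -21], [-2, 5, x - 9], [-3, 10, -17]]).

Evaluating gives χ_A(x) = x^4 - 4x^3 + 6x^2 - 4x + 1 = (x - 1)^4.

χ_A(x) = (x - 1)^4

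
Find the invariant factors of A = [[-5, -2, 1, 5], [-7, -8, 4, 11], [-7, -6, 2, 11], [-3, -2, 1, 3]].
x + 2, (x + 2)^3

The Jordan structure of A has elementary divisors (x + 2)^3, (x + 2). Arranging the block sizes at each eigenvalue in decreasing order and taking row products gives the invariant factors.

Invariant factors (smallest first, each dividing the next): x + 2, (x + 2)^3.

Check: the last factor (x + 2)^3 is the minimal polynomial, and the product (x + 2)^4 is the characteristic polynomial.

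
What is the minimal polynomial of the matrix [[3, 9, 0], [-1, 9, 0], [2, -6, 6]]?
The characteristic polynomial factors as (x - 6)^3. The minimal polynomial is ∏(x - λ)^{k_λ} where k_λ is the size of the largest Jordan block at λ.

For λ = 6: rank(A - 6I) = 1, and the largest Jordan block has size 2 (the smallest k with rank((A - 6I)^k) = rank((A - 6I)^(k+1))).

So m_A(x) = (x - 6)^2.

m_A(x) = (x - 6)^2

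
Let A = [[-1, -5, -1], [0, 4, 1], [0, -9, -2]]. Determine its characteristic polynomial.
χ_A(x) = (x - 1)^2(x + 1)

xI - A = [[x + 1, 5, 1], [0, x - 4, -1], [0, 9, x + 2]].

Expanding det(xI - A) along the first row:
det(xI - A) = + (x + 1)·det([[x - 4, -1], [9, x + 2]]) - (5)·det([[0, -1], [0, x + 2]]) + (1)·det([[0, x - 4], [0, 9]]).

Evaluating gives χ_A(x) = x^3 - x^2 - x + 1 = (x - 1)^2(x + 1).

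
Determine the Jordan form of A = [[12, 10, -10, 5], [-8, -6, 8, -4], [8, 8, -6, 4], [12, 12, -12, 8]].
J = [[2, 1, 0, 0], [0, 2, 0, 0], [0, 0, 2, 0], [0, 0, 0, 2]]

The characteristic polynomial is det(xI - A) = (x - 2)^4, so the eigenvalues are 2 (algebraic multiplicity 4).

For λ = 2: rank(A - 2I) = 1, rank((A - 2I)^2) = 0. The eigenspace has dimension 4 - 1 = 3, so there are 3 Jordan blocks; the rank sequence gives block sizes [2, 1, 1].

Assembling the blocks gives the Jordan form J above.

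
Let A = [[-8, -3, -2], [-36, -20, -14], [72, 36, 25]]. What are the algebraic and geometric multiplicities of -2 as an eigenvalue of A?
The characteristic polynomial is (x - 1)(x + 2)^2, so the factor x + 2 appears with exponent 2: the algebraic multiplicity is 2.

rank(A + 2I) = 2, so the eigenspace has dimension 3 - 2 = 1: the geometric multiplicity is 1.

Since 1 < 2, A is not diagonalizable.

algebraic multiplicity 2, geometric multiplicity 1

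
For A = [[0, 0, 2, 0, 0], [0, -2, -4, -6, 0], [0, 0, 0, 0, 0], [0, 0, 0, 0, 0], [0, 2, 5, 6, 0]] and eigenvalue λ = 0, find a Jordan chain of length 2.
We seek v_1 ∈ ker(A^2) \ ker(A), then set v_{i+1} = A v_i.

One such chain is v_1 = [[0, 1, 1, -1, 0]]^T, v_2 = [[2, 0, 0, 0, 1]]^T. Check: A v_2 = [[0, 0, 0, 0, 0]]^T = 0.

v_1 = [[0, 1, 1, -1, 0]]^T, v_2 = [[2, 0, 0, 0, 1]]^T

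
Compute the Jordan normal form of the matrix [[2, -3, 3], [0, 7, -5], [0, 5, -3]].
J = [[2, 1, 0], [0, 2, 0], [0, 0, 2]]

The characteristic polynomial is det(xI - A) = (x - 2)^3, so the eigenvalues are 2 (algebraic multiplicity 3).

For λ = 2: rank(A - 2I) = 1, rank((A - 2I)^2) = 0. The eigenspace has dimension 3 - 1 = 2, so there are 2 Jordan blocks; the rank sequence gives block sizes [2, 1].

Assembling the blocks gives the Jordan form J above.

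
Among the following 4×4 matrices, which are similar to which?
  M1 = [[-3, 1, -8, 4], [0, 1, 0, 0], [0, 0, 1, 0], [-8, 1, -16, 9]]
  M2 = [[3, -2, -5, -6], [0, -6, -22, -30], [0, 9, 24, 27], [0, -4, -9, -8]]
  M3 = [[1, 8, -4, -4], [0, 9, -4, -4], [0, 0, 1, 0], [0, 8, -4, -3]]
3 classes: {M1}, {M2}, {M3}

Characteristic polynomials: χ_{M1} = (x - 5)(x - 1)^3, χ_{M2} = (x - 4)(x - 3)^3, χ_{M3} = (x - 5)(x - 1)^3.

{M1}: invariant factors x - 1, (x - 5)(x - 1)^2.

{M2}: invariant factors (x - 4)(x - 3)^3.

{M3}: invariant factors x - 1, x - 1, (x - 5)(x - 1).

Matrices are similar if and only if their invariant-factor lists agree; the partition into similarity classes is {M1}, {M2}, {M3}.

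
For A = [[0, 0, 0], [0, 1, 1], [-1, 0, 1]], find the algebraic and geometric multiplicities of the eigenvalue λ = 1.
The characteristic polynomial is x(x - 1)^2, so the factor x - 1 appears with exponent 2: the algebraic multiplicity is 2.

rank(A - I) = 2, so the eigenspace has dimension 3 - 2 = 1: the geometric multiplicity is 1.

Since 1 < 2, A is not diagonalizable.

algebraic multiplicity 2, geometric multiplicity 1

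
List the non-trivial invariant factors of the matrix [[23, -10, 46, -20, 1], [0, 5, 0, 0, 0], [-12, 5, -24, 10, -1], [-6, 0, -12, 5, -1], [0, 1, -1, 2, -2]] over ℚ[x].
The Jordan structure of A has elementary divisors (x + 1)^3, (x - 5), (x - 5). Arranging the block sizes at each eigenvalue in decreasing order and taking row products gives the invariant factors.

Invariant factors (smallest first, each dividing the next): x - 5, (x - 5)(x + 1)^3.

Check: the last factor (x - 5)(x + 1)^3 is the minimal polynomial, and the product (x - 5)^2(x + 1)^3 is the characteristic polynomial.

x - 5, (x - 5)(x + 1)^3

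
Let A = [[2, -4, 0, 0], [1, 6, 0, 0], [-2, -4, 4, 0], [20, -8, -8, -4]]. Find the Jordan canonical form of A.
J = [[-4, 0, 0, 0], [0, 4, 1, 0], [0, 0, 4, 0], [0, 0, 0, 4]]

The characteristic polynomial is det(xI - A) = (x - 4)^3(x + 4), so the eigenvalues are -4 (algebraic multiplicity 1), 4 (algebraic multiplicity 3).

For λ = -4: algebraic multiplicity 1 gives one 1×1 block.

For λ = 4: rank(A - 4I) = 2, rank((A - 4I)^2) = 1. The eigenspace has dimension 4 - 2 = 2, so there are 2 Jordan blocks; the rank sequence gives block sizes [2, 1].

Assembling the blocks gives the Jordan form J above.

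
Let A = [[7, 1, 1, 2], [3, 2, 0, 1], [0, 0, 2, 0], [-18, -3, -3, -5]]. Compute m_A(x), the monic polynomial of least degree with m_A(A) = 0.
m_A(x) = (x - 2)(x - 1)^2

The characteristic polynomial factors as (x - 2)^2(x - 1)^2. The minimal polynomial is ∏(x - λ)^{k_λ} where k_λ is the size of the largest Jordan block at λ.

For λ = 1: rank(A - I) = 3, and the largest Jordan block has size 2 (the smallest k with rank((A - I)^k) = rank((A - I)^(k+1))).
For λ = 2: rank(A - 2I) = 2, and the largest Jordan block has size 1 (the smallest k with rank((A - 2I)^k) = rank((A - 2I)^(k+1))).

So m_A(x) = (x - 2)(x - 1)^2.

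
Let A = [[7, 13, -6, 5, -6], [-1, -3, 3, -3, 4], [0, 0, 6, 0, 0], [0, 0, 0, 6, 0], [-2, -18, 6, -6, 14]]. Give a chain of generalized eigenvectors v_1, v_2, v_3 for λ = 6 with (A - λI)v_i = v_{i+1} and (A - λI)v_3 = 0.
v_1 = [[-2, 1, 1, 1, 2]]^T, v_2 = [[-2, 1, 0, 0, 2]]^T, v_3 = [[-1, 1, 0, 0, 2]]^T

We seek v_1 ∈ ker((A - 6I)^3) \ ker((A - 6I)^2), then set v_{i+1} = (A - 6I) v_i.

One such chain is v_1 = [[-2, 1, 1, 1, 2]]^T, v_2 = [[-2, 1, 0, 0, 2]]^T, v_3 = [[-1, 1, 0, 0, 2]]^T. Check: (A - 6I) v_3 = [[0, 0, 0, 0, 0]]^T = 0.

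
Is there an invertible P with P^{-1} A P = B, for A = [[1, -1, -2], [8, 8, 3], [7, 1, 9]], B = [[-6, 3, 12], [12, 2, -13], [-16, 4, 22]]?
Two matrices over a field are similar if and only if they have the same invariant factors.

Both A and B have characteristic polynomial (x - 6)^3 and minimal polynomial (x - 6)^3. Computing further, both have invariant factors (x - 6)^3. Hence A and B are similar.

Yes.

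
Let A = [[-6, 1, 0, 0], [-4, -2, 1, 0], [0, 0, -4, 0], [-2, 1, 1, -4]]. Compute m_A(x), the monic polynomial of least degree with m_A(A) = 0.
m_A(x) = (x + 4)^3

The characteristic polynomial factors as (x + 4)^4. The minimal polynomial is ∏(x - λ)^{k_λ} where k_λ is the size of the largest Jordan block at λ.

For λ = -4: rank(A + 4I) = 2, and the largest Jordan block has size 3 (the smallest k with rank((A + 4I)^k) = rank((A + 4I)^(k+1))).

So m_A(x) = (x + 4)^3.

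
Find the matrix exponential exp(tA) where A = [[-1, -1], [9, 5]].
e^{tA} = [[(1 - 3*t)*e^{2*t}, -t*e^{2*t}], [9*t*e^{2*t}, (3*t + 1)*e^{2*t}]]

A has Jordan form J = [[2, 1], [0, 2]] with A = PJP^{-1}, so e^{tA} = P e^{tJ} P^{-1}.

For a Jordan block J_k(λ), e^{tJ_k(λ)} = e^{λt} · (I + tN + t^2 N^2/2! + ... + t^{k-1} N^{k-1}/(k-1)!) where N is the nilpotent superdiagonal part.

Assembling the blocks and conjugating back gives the entries of e^{tA} as shown above.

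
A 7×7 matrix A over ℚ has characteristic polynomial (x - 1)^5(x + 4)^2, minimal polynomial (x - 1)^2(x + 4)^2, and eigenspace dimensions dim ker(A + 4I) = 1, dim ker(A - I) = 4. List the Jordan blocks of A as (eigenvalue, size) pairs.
λ = -4: algebraic multiplicity 2 (exponent in χ_A), largest block size 2 (exponent in m_A), 1 block (geometric multiplicity). This forces block sizes [2].
λ = 1: algebraic multiplicity 5 (exponent in χ_A), largest block size 2 (exponent in m_A), 4 blocks (geometric multiplicity). These force block sizes [2, 1, 1, 1].

Jordan blocks: (-4, 2), (1, 2), (1, 1), (1, 1), (1, 1)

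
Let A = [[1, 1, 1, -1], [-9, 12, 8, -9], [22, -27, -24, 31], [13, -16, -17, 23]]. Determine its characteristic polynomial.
χ_A(x) = (x - 5)^2(x - 1)^2

xI - A = [[x - 1, -1, -1, 1], [9, x - 12, -8, 9], [-22, 27, x + 24, -31], [-13, 16, 17, x - 23]].

Expanding det(xI - A) along the first row:
det(xI - A) = + (x - 1)·det([[x - 12, -8, 9], [27, x + 24, -31], [16, 17, x - 23]]) - (-1)·det([[9, -8, 9], [-22, x + 24, -31], [-13, 17, x - 23]]) + (-1)·det([[9, x - 12, 9], [-22, 27, -31], [-13, 16, x - 23]]) - (1)·det([[9, x - 12, -8], [-22, 27, x + 24], [-13, 16, 17]]).

Evaluating gives χ_A(x) = x^4 - 12x^3 + 46x^2 - 60x + 25 = (x - 5)^2(x - 1)^2.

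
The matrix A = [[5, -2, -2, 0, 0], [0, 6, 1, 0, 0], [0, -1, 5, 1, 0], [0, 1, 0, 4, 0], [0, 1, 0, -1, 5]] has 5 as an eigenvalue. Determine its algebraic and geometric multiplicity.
algebraic multiplicity 5, geometric multiplicity 3

The characteristic polynomial is (x - 5)^5, so the factor x - 5 appears with exponent 5: the algebraic multiplicity is 5.

rank(A - 5I) = 2, so the eigenspace has dimension 5 - 2 = 3: the geometric multiplicity is 3.

Since 3 < 5, A is not diagonalizable.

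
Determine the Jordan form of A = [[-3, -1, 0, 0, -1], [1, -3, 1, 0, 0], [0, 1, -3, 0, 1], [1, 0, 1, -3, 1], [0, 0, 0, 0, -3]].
J = [[-3, 1, 0, 0, 0], [0, -3, 1, 0, 0], [0, 0, -3, 0, 0], [0, 0, 0, -3, 1], [0, 0, 0, 0, -3]]

The characteristic polynomial is det(xI - A) = (x + 3)^5, so the eigenvalues are -3 (algebraic multiplicity 5).

For λ = -3: rank(A + 3I) = 3, rank((A + 3I)^2) = 1, rank((A + 3I)^3) = 0. The eigenspace has dimension 5 - 3 = 2, so there are 2 Jordan blocks; the rank sequence gives block sizes [3, 2].

Assembling the blocks gives the Jordan form J above.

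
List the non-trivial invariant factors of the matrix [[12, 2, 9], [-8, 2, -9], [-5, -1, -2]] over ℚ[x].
(x - 4)^3

The Jordan structure of A has elementary divisors (x - 4)^3. Arranging the block sizes at each eigenvalue in decreasing order and taking row products gives the invariant factors.

Invariant factors (smallest first, each dividing the next): (x - 4)^3.

Check: the last factor (x - 4)^3 is the minimal polynomial, and the product (x - 4)^3 is the characteristic polynomial.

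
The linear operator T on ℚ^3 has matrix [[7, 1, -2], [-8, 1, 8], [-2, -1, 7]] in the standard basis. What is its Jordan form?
J = [[5, 1, 0], [0, 5, 0], [0, 0, 5]]

The characteristic polynomial is det(xI - A) = (x - 5)^3, so the eigenvalues are 5 (algebraic multiplicity 3).

For λ = 5: rank(A - 5I) = 1, rank((A - 5I)^2) = 0. The eigenspace has dimension 3 - 1 = 2, so there are 2 Jordan blocks; the rank sequence gives block sizes [2, 1].

Assembling the blocks gives the Jordan form J above.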